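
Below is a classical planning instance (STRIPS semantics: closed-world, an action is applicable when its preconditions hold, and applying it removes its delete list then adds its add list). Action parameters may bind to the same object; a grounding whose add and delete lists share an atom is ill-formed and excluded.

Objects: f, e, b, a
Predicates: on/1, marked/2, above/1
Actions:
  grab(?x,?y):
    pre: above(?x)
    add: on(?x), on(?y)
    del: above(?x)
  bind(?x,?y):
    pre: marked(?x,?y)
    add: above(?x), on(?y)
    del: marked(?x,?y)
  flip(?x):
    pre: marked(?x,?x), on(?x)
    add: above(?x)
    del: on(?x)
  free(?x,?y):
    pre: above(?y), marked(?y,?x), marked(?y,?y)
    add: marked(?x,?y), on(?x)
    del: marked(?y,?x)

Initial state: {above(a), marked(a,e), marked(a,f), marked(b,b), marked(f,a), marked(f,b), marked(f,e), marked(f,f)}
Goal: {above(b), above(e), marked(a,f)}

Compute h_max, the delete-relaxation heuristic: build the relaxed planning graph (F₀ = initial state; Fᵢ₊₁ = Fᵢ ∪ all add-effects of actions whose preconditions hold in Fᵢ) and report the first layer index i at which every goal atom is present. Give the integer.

3

F0 = init (8 atoms)
F1 = F0 ∪ {above(b), above(f), on(a), on(b), on(e), on(f)}  (14 atoms)
F2 = F1 ∪ {marked(b,f), marked(e,f)}  (16 atoms)
F3 = F2 ∪ {above(e)}  (17 atoms)
goal ⊆ F3  ⇒  h_max = 3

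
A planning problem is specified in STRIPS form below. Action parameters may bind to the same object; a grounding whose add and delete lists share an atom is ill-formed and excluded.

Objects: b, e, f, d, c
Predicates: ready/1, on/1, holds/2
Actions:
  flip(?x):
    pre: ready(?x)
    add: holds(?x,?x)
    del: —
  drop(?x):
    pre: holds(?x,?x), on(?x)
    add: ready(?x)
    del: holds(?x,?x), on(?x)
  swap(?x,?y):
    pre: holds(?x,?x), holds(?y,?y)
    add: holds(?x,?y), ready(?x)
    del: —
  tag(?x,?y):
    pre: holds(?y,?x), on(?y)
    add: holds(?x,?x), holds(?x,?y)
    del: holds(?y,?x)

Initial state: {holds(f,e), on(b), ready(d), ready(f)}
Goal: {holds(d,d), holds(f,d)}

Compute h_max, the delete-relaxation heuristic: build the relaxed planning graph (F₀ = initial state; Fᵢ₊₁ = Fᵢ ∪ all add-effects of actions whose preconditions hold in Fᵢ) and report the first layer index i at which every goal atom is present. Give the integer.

2

F0 = init (4 atoms)
F1 = F0 ∪ {holds(d,d), holds(f,f)}  (6 atoms)
F2 = F1 ∪ {holds(d,f), holds(f,d)}  (8 atoms)
goal ⊆ F2  ⇒  h_max = 2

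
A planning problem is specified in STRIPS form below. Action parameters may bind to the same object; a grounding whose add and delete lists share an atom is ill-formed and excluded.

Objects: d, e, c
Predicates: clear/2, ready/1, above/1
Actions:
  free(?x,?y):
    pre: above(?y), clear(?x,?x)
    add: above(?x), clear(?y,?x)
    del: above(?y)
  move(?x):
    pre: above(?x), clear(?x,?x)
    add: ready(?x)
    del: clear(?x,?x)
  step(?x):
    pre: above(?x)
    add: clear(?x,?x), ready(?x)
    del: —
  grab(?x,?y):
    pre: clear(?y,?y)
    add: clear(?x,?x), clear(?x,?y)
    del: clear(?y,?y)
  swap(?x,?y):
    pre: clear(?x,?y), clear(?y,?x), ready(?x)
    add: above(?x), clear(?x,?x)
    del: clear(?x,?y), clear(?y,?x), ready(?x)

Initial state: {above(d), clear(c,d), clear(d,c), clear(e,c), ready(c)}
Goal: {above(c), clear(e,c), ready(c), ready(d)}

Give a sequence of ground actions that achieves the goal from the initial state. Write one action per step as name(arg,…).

1. step(d)  →  {above(d), clear(c,d), clear(d,c), clear(d,d), clear(e,c), ready(c), ready(d)}
2. grab(c,d)  →  {above(d), clear(c,c), clear(c,d), clear(d,c), clear(e,c), ready(c), ready(d)}
3. free(c,d)  →  {above(c), clear(c,c), clear(c,d), clear(d,c), clear(e,c), ready(c), ready(d)}

step(d); grab(c,d); free(c,d)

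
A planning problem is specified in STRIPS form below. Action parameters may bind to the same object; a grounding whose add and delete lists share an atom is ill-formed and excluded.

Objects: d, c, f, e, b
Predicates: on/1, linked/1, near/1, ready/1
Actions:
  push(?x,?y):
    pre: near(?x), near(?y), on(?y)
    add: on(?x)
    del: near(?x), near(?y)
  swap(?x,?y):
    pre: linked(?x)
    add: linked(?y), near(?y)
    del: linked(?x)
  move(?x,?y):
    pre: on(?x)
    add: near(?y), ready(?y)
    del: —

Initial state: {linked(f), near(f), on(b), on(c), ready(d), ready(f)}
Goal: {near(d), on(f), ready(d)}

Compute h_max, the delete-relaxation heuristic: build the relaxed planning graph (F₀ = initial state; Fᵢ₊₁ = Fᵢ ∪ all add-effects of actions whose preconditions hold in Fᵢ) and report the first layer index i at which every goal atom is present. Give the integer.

F0 = init (6 atoms)
F1 = F0 ∪ {linked(b), linked(c), linked(d), linked(e), near(b), near(c), near(d), near(e), ready(b), ready(c), ready(e)}  (17 atoms)
F2 = F1 ∪ {on(d), on(e), on(f)}  (20 atoms)
goal ⊆ F2  ⇒  h_max = 2

2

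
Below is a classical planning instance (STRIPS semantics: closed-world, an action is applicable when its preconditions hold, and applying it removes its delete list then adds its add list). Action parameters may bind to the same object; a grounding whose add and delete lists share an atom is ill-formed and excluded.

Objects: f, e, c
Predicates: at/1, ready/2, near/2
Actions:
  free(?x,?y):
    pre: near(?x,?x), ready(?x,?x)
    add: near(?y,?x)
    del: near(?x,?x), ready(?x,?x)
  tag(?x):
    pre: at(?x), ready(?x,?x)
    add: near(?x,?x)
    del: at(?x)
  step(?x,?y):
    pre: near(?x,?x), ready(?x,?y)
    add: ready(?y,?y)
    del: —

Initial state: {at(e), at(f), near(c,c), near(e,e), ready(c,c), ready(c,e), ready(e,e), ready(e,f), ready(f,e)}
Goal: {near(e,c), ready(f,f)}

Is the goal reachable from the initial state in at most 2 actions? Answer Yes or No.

Yes

1. free(c,e)  →  {at(e), at(f), near(e,c), near(e,e), ready(c,e), ready(e,e), ready(e,f), ready(f,e)}
2. step(e,f)  →  {at(e), at(f), near(e,c), near(e,e), ready(c,e), ready(e,e), ready(e,f), ready(f,e), ready(f,f)}
optimal plan length = 2; 2 ≤ 2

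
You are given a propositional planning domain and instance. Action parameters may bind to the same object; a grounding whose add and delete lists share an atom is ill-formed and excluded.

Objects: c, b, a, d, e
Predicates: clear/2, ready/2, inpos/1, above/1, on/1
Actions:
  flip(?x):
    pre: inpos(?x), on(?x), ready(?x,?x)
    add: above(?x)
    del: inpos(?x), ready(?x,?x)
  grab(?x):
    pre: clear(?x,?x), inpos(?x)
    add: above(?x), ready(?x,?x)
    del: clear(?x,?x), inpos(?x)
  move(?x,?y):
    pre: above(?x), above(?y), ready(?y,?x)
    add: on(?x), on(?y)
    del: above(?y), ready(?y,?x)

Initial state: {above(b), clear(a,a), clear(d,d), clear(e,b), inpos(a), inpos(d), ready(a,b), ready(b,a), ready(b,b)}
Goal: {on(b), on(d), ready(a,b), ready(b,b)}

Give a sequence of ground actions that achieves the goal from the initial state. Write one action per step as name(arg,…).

1. grab(a)  →  {above(a), above(b), clear(d,d), clear(e,b), inpos(d), ready(a,a), ready(a,b), ready(b,a), ready(b,b)}
2. grab(d)  →  {above(a), above(b), above(d), clear(e,b), ready(a,a), ready(a,b), ready(b,a), ready(b,b), ready(d,d)}
3. move(a,b)  →  {above(a), above(d), clear(e,b), on(a), on(b), ready(a,a), ready(a,b), ready(b,b), ready(d,d)}
4. move(d,d)  →  {above(a), clear(e,b), on(a), on(b), on(d), ready(a,a), ready(a,b), ready(b,b)}

grab(a); grab(d); move(a,b); move(d,d)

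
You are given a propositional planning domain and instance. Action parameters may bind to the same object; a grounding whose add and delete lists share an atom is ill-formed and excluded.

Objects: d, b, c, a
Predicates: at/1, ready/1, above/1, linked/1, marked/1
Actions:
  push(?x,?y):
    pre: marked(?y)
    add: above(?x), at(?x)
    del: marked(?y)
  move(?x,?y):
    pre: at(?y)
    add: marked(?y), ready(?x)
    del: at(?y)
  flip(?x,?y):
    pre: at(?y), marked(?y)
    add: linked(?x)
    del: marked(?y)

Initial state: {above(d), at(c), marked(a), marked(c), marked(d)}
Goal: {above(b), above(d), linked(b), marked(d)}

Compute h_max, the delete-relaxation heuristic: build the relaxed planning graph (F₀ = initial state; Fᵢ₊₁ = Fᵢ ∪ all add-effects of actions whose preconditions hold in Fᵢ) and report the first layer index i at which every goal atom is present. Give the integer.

F0 = init (5 atoms)
F1 = F0 ∪ {above(a), above(b), above(c), at(a), at(b), at(d), linked(a), linked(b), linked(c), linked(d), ready(a), ready(b), ready(c), ready(d)}  (19 atoms)
goal ⊆ F1  ⇒  h_max = 1

1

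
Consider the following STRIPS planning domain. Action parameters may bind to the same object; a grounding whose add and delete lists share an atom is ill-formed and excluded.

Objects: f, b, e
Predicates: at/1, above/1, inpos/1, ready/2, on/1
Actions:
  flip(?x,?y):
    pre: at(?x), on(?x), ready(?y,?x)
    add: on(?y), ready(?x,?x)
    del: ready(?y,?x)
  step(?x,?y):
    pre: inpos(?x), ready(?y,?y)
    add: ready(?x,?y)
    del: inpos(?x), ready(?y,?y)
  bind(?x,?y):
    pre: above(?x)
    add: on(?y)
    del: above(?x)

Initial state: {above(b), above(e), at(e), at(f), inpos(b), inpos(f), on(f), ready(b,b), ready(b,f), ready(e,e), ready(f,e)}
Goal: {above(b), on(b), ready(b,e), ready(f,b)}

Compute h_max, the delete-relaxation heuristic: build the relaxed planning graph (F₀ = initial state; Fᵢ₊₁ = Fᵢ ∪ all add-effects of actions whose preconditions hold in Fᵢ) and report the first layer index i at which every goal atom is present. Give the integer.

F0 = init (11 atoms)
F1 = F0 ∪ {on(b), on(e), ready(b,e), ready(f,b), ready(f,f)}  (16 atoms)
goal ⊆ F1  ⇒  h_max = 1

1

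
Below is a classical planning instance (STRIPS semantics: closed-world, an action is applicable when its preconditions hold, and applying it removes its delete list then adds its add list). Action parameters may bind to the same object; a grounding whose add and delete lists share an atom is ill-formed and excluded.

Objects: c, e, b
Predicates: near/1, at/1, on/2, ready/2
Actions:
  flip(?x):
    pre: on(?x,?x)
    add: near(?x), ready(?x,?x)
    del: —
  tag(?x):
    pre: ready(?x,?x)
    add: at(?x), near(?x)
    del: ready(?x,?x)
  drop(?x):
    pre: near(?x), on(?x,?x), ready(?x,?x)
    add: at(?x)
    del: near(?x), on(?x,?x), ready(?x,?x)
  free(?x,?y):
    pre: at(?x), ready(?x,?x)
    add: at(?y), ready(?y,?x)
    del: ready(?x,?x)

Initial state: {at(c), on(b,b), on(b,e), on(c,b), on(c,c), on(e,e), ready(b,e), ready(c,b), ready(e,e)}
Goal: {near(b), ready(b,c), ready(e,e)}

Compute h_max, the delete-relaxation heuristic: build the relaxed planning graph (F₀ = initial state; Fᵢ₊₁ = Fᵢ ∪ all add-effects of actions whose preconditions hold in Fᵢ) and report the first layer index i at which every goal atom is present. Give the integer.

2

F0 = init (9 atoms)
F1 = F0 ∪ {at(e), near(b), near(c), near(e), ready(b,b), ready(c,c)}  (15 atoms)
F2 = F1 ∪ {at(b), ready(b,c), ready(c,e), ready(e,c)}  (19 atoms)
goal ⊆ F2  ⇒  h_max = 2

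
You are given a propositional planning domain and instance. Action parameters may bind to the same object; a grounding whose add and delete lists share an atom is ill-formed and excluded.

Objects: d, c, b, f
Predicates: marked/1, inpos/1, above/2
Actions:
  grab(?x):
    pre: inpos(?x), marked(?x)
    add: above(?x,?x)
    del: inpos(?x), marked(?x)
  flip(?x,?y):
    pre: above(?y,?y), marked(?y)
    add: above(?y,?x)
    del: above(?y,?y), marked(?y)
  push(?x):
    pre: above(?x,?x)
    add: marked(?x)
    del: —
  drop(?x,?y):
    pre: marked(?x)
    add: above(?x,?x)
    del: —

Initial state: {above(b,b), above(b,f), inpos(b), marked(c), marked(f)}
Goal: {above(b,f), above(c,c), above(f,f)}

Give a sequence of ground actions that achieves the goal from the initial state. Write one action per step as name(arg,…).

drop(c,d); drop(f,d)

1. drop(c,d)  →  {above(b,b), above(b,f), above(c,c), inpos(b), marked(c), marked(f)}
2. drop(f,d)  →  {above(b,b), above(b,f), above(c,c), above(f,f), inpos(b), marked(c), marked(f)}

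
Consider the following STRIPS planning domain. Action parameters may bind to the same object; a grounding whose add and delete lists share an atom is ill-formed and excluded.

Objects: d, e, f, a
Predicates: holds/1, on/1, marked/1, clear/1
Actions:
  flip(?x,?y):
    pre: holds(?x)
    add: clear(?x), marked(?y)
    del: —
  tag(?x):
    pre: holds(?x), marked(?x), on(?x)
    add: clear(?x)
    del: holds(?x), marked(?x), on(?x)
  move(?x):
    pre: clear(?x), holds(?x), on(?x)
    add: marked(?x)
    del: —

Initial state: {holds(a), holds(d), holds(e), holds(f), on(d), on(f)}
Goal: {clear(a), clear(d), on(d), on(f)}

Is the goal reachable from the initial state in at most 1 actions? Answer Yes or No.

1. flip(d,d)  →  {clear(d), holds(a), holds(d), holds(e), holds(f), marked(d), on(d), on(f)}
2. flip(a,d)  →  {clear(a), clear(d), holds(a), holds(d), holds(e), holds(f), marked(d), on(d), on(f)}
optimal plan length = 2; 2 > 1

No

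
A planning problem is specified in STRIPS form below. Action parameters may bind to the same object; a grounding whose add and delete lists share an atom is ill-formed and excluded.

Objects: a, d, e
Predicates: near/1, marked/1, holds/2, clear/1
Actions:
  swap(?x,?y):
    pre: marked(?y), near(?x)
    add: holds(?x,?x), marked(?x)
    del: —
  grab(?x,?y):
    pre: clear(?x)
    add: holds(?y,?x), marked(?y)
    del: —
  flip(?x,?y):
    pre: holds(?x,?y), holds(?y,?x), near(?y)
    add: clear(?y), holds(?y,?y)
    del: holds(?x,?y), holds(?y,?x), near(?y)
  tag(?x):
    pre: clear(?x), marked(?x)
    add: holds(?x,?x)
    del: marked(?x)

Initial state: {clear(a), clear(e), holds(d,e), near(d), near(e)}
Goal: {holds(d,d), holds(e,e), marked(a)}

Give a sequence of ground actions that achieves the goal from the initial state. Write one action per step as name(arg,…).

grab(a,a); swap(d,a); swap(e,a)

1. grab(a,a)  →  {clear(a), clear(e), holds(a,a), holds(d,e), marked(a), near(d), near(e)}
2. swap(d,a)  →  {clear(a), clear(e), holds(a,a), holds(d,d), holds(d,e), marked(a), marked(d), near(d), near(e)}
3. swap(e,a)  →  {clear(a), clear(e), holds(a,a), holds(d,d), holds(d,e), holds(e,e), marked(a), marked(d), marked(e), near(d), near(e)}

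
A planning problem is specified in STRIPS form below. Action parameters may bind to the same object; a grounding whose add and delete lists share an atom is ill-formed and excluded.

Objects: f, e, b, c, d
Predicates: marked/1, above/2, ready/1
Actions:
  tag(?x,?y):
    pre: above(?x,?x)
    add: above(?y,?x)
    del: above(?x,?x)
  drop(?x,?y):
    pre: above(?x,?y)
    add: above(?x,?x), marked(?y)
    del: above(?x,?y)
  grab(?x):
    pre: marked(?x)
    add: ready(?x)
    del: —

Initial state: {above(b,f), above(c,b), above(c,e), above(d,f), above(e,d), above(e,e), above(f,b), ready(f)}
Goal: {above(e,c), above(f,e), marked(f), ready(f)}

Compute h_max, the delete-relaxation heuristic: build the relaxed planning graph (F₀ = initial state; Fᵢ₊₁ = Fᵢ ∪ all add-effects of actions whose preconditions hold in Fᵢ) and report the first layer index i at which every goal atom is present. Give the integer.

F0 = init (8 atoms)
F1 = F0 ∪ {above(b,b), above(b,e), above(c,c), above(d,d), above(d,e), above(f,e), above(f,f), marked(b), marked(d), marked(e), marked(f)}  (19 atoms)
F2 = F1 ∪ {above(b,c), above(b,d), above(c,d), above(c,f), above(d,b), above(d,c), above(e,b), above(e,c), above(e,f), above(f,c), above(f,d), ready(b), ready(d), ready(e)}  (33 atoms)
goal ⊆ F2  ⇒  h_max = 2

2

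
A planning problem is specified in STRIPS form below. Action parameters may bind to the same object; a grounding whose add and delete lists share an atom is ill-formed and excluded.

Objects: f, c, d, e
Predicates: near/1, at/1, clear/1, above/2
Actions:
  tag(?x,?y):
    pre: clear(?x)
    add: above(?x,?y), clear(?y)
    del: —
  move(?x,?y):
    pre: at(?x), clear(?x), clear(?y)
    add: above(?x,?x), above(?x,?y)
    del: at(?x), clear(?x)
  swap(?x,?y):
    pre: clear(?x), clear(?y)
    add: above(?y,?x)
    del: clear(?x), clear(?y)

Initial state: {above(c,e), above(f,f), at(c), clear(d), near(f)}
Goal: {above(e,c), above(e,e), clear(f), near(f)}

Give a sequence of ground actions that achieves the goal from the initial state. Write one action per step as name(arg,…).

1. tag(d,f)  →  {above(c,e), above(d,f), above(f,f), at(c), clear(d), clear(f), near(f)}
2. tag(f,e)  →  {above(c,e), above(d,f), above(f,e), above(f,f), at(c), clear(d), clear(e), clear(f), near(f)}
3. tag(e,c)  →  {above(c,e), above(d,f), above(e,c), above(f,e), above(f,f), at(c), clear(c), clear(d), clear(e), clear(f), near(f)}
4. tag(e,e)  →  {above(c,e), above(d,f), above(e,c), above(e,e), above(f,e), above(f,f), at(c), clear(c), clear(d), clear(e), clear(f), near(f)}

tag(d,f); tag(f,e); tag(e,c); tag(e,e)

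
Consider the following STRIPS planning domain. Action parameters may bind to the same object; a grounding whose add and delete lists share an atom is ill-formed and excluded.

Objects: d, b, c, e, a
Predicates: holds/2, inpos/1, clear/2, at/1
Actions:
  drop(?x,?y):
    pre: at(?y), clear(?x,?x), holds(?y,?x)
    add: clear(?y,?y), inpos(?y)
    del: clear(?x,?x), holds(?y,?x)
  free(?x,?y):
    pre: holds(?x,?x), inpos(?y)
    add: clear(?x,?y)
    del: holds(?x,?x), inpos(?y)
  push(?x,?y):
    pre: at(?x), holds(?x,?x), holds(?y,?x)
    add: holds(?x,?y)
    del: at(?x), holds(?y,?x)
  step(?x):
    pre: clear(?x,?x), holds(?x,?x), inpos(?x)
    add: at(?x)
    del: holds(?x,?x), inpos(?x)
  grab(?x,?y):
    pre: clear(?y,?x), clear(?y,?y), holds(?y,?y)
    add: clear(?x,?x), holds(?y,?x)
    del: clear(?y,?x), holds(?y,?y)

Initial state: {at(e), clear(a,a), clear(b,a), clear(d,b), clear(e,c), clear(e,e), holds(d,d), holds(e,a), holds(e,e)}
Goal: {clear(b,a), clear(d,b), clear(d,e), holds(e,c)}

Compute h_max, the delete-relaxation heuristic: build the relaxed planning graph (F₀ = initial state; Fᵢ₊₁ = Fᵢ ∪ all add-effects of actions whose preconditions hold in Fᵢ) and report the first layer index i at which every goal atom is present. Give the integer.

F0 = init (9 atoms)
F1 = F0 ∪ {clear(c,c), holds(e,c), inpos(e)}  (12 atoms)
F2 = F1 ∪ {clear(d,e)}  (13 atoms)
goal ⊆ F2  ⇒  h_max = 2

2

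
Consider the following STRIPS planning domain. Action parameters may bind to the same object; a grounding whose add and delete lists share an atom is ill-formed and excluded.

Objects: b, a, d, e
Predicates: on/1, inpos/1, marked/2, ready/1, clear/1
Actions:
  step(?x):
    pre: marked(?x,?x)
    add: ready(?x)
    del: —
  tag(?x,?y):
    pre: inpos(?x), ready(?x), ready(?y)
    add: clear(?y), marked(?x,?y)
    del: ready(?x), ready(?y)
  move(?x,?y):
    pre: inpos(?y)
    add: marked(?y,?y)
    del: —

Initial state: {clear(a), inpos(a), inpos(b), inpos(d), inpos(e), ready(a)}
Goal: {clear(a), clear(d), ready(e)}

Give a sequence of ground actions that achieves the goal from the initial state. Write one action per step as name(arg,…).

1. move(b,d)  →  {clear(a), inpos(a), inpos(b), inpos(d), inpos(e), marked(d,d), ready(a)}
2. step(d)  →  {clear(a), inpos(a), inpos(b), inpos(d), inpos(e), marked(d,d), ready(a), ready(d)}
3. tag(a,d)  →  {clear(a), clear(d), inpos(a), inpos(b), inpos(d), inpos(e), marked(a,d), marked(d,d)}
4. move(b,e)  →  {clear(a), clear(d), inpos(a), inpos(b), inpos(d), inpos(e), marked(a,d), marked(d,d), marked(e,e)}
5. step(e)  →  {clear(a), clear(d), inpos(a), inpos(b), inpos(d), inpos(e), marked(a,d), marked(d,d), marked(e,e), ready(e)}

move(b,d); step(d); tag(a,d); move(b,e); step(e)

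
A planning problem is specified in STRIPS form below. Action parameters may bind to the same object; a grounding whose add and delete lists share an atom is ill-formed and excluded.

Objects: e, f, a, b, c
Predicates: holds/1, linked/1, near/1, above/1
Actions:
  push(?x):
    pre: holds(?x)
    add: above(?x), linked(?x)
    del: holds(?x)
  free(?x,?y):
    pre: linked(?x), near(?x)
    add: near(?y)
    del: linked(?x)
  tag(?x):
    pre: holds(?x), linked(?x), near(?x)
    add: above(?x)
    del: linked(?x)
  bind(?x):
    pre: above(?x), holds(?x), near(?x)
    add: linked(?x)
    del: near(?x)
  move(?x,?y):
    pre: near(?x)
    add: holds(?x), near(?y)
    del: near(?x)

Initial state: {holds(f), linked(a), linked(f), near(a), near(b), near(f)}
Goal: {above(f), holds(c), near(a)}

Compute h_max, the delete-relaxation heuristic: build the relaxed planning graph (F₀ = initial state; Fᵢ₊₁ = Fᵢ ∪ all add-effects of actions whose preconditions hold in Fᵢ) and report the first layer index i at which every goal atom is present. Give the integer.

2

F0 = init (6 atoms)
F1 = F0 ∪ {above(f), holds(a), holds(b), near(c), near(e)}  (11 atoms)
F2 = F1 ∪ {above(a), above(b), holds(c), holds(e), linked(b)}  (16 atoms)
goal ⊆ F2  ⇒  h_max = 2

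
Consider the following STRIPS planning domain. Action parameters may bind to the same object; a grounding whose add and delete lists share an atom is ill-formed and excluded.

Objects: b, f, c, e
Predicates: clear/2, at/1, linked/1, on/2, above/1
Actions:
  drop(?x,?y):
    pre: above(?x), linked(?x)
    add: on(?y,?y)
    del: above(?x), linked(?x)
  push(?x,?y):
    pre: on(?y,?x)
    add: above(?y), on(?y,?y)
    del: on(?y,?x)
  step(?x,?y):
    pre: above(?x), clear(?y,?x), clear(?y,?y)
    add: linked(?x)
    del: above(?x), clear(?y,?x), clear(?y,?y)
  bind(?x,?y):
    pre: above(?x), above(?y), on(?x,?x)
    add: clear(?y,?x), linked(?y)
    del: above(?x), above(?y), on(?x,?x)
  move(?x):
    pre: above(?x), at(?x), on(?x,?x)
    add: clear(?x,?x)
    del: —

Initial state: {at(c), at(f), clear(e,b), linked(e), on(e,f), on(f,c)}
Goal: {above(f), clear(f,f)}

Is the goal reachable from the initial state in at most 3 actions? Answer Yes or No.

1. push(c,f)  →  {above(f), at(c), at(f), clear(e,b), linked(e), on(e,f), on(f,f)}
2. move(f)  →  {above(f), at(c), at(f), clear(e,b), clear(f,f), linked(e), on(e,f), on(f,f)}
optimal plan length = 2; 2 ≤ 3

Yes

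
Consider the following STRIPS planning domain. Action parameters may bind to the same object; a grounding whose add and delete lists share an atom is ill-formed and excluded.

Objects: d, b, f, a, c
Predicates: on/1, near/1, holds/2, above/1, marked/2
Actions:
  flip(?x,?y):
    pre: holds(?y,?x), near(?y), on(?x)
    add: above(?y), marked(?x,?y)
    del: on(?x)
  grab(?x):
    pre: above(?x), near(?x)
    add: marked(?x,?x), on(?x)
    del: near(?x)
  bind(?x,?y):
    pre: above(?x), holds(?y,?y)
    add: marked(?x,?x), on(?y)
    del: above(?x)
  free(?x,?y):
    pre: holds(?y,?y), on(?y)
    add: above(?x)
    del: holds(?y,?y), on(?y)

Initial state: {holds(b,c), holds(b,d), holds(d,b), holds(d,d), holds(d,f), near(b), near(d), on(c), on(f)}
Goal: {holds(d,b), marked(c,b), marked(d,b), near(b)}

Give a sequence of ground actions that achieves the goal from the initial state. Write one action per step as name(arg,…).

1. flip(c,b)  →  {above(b), holds(b,c), holds(b,d), holds(d,b), holds(d,d), holds(d,f), marked(c,b), near(b), near(d), on(f)}
2. bind(b,d)  →  {holds(b,c), holds(b,d), holds(d,b), holds(d,d), holds(d,f), marked(b,b), marked(c,b), near(b), near(d), on(d), on(f)}
3. flip(d,b)  →  {above(b), holds(b,c), holds(b,d), holds(d,b), holds(d,d), holds(d,f), marked(b,b), marked(c,b), marked(d,b), near(b), near(d), on(f)}

flip(c,b); bind(b,d); flip(d,b)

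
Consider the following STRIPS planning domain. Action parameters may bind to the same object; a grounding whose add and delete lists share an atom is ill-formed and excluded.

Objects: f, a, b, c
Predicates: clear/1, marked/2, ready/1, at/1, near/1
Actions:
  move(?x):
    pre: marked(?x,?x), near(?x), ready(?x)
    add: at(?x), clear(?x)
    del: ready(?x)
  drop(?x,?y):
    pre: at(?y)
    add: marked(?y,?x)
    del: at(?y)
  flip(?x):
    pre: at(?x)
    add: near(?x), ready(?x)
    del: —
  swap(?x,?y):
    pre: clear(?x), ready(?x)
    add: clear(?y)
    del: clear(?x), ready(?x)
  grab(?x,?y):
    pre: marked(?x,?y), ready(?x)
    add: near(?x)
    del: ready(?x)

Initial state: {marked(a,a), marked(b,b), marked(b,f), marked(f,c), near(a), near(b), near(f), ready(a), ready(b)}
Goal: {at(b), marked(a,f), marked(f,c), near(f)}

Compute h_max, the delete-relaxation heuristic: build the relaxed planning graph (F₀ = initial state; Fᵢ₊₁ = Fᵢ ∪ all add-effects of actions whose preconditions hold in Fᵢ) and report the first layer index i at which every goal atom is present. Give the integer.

F0 = init (9 atoms)
F1 = F0 ∪ {at(a), at(b), clear(a), clear(b)}  (13 atoms)
F2 = F1 ∪ {clear(c), clear(f), marked(a,b), marked(a,c), marked(a,f), marked(b,a), marked(b,c)}  (20 atoms)
goal ⊆ F2  ⇒  h_max = 2

2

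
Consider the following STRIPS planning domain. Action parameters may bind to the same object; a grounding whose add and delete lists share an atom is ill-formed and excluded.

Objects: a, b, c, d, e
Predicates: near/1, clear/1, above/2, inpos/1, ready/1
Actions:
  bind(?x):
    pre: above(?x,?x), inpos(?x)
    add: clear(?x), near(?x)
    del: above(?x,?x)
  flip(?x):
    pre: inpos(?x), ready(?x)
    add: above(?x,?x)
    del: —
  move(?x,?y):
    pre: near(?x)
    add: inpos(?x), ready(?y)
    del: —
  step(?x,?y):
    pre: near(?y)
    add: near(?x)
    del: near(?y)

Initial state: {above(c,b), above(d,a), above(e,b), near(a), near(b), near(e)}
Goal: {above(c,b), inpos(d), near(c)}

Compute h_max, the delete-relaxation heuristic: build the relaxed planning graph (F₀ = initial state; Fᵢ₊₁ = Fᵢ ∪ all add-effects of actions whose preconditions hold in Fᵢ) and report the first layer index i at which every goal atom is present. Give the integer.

F0 = init (6 atoms)
F1 = F0 ∪ {inpos(a), inpos(b), inpos(e), near(c), near(d), ready(a), ready(b), ready(c), ready(d), ready(e)}  (16 atoms)
F2 = F1 ∪ {above(a,a), above(b,b), above(e,e), inpos(c), inpos(d)}  (21 atoms)
goal ⊆ F2  ⇒  h_max = 2

2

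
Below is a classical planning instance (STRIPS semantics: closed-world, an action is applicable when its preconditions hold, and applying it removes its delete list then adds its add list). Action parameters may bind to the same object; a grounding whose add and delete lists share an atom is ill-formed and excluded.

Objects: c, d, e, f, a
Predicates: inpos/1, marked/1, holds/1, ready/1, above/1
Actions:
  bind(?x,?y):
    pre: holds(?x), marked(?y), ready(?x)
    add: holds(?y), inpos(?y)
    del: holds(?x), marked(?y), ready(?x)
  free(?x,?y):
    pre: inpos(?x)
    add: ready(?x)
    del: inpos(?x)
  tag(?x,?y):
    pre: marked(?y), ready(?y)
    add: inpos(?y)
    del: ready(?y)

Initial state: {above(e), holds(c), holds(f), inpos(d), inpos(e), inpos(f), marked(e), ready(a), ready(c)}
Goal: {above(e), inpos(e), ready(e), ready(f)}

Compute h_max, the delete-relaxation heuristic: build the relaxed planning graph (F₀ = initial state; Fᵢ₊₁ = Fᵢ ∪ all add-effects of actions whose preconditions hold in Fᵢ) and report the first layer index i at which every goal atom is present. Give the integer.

F0 = init (9 atoms)
F1 = F0 ∪ {holds(e), ready(d), ready(e), ready(f)}  (13 atoms)
goal ⊆ F1  ⇒  h_max = 1

1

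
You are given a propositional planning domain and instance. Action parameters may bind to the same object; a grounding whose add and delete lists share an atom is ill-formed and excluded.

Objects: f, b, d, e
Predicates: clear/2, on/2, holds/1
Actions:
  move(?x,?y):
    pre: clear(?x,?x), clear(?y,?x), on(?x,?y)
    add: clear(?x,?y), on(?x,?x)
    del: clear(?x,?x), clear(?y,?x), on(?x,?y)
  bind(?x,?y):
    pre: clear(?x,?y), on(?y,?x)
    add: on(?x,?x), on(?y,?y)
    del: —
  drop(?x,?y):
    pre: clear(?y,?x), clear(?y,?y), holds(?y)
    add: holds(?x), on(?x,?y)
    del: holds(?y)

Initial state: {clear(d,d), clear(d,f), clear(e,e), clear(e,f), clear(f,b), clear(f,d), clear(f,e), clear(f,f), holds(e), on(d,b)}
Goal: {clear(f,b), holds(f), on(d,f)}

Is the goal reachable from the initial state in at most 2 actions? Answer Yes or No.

1. drop(f,e)  →  {clear(d,d), clear(d,f), clear(e,e), clear(e,f), clear(f,b), clear(f,d), clear(f,e), clear(f,f), holds(f), on(d,b), on(f,e)}
2. drop(d,f)  →  {clear(d,d), clear(d,f), clear(e,e), clear(e,f), clear(f,b), clear(f,d), clear(f,e), clear(f,f), holds(d), on(d,b), on(d,f), on(f,e)}
3. drop(f,d)  →  {clear(d,d), clear(d,f), clear(e,e), clear(e,f), clear(f,b), clear(f,d), clear(f,e), clear(f,f), holds(f), on(d,b), on(d,f), on(f,d), on(f,e)}
optimal plan length = 3; 3 > 2

No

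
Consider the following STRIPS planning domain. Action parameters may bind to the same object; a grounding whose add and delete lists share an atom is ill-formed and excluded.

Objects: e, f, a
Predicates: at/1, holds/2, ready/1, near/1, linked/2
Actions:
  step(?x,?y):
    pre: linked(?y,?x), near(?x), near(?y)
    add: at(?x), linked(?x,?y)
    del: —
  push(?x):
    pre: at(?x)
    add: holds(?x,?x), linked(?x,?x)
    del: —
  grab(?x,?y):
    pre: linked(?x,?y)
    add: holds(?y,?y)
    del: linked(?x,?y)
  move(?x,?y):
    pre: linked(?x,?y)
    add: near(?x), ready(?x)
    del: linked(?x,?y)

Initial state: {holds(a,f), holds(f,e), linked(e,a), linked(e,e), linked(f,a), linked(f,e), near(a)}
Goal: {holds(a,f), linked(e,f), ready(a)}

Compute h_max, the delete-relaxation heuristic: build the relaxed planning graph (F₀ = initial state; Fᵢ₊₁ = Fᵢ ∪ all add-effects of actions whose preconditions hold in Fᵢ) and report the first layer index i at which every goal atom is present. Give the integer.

3

F0 = init (7 atoms)
F1 = F0 ∪ {holds(a,a), holds(e,e), near(e), near(f), ready(e), ready(f)}  (13 atoms)
F2 = F1 ∪ {at(a), at(e), linked(a,e), linked(a,f), linked(e,f)}  (18 atoms)
F3 = F2 ∪ {at(f), holds(f,f), linked(a,a), ready(a)}  (22 atoms)
goal ⊆ F3  ⇒  h_max = 3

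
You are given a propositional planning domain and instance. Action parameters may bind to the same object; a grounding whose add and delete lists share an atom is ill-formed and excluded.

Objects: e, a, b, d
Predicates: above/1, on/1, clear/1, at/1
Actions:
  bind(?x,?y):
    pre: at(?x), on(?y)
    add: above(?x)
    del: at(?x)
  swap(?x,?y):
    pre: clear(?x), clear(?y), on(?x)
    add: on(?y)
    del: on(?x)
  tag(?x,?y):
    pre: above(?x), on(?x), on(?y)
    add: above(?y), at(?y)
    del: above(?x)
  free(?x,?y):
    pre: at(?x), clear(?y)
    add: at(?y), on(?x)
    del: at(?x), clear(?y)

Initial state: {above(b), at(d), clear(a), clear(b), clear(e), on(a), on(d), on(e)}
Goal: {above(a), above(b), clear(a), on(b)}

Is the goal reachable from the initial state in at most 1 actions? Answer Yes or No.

1. bind(d,e)  →  {above(b), above(d), clear(a), clear(b), clear(e), on(a), on(d), on(e)}
2. swap(e,b)  →  {above(b), above(d), clear(a), clear(b), clear(e), on(a), on(b), on(d)}
3. tag(d,a)  →  {above(a), above(b), at(a), clear(a), clear(b), clear(e), on(a), on(b), on(d)}
optimal plan length = 3; 3 > 1

No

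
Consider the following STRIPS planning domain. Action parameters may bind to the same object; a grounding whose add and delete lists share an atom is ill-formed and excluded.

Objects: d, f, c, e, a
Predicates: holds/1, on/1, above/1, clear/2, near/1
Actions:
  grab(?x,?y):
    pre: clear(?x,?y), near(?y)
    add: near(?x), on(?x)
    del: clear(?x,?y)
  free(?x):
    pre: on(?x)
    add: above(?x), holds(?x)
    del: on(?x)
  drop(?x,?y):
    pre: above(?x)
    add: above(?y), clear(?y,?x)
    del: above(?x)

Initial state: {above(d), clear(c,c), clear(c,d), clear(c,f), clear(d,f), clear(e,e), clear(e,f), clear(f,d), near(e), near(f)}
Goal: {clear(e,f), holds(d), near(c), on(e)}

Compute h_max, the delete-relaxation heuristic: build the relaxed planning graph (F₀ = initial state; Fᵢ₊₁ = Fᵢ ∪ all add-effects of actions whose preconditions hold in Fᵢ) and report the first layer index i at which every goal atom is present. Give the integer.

F0 = init (10 atoms)
F1 = F0 ∪ {above(a), above(c), above(e), above(f), clear(a,d), clear(e,d), near(c), near(d), on(c), on(d), on(e)}  (21 atoms)
F2 = F1 ∪ {clear(a,c), clear(a,e), clear(a,f), clear(c,a), clear(c,e), clear(d,a), clear(d,c), clear(d,e), clear(e,a), clear(e,c), clear(f,a), clear(f,c), clear(f,e), holds(c), holds(d), holds(e), near(a), on(a), on(f)}  (40 atoms)
goal ⊆ F2  ⇒  h_max = 2

2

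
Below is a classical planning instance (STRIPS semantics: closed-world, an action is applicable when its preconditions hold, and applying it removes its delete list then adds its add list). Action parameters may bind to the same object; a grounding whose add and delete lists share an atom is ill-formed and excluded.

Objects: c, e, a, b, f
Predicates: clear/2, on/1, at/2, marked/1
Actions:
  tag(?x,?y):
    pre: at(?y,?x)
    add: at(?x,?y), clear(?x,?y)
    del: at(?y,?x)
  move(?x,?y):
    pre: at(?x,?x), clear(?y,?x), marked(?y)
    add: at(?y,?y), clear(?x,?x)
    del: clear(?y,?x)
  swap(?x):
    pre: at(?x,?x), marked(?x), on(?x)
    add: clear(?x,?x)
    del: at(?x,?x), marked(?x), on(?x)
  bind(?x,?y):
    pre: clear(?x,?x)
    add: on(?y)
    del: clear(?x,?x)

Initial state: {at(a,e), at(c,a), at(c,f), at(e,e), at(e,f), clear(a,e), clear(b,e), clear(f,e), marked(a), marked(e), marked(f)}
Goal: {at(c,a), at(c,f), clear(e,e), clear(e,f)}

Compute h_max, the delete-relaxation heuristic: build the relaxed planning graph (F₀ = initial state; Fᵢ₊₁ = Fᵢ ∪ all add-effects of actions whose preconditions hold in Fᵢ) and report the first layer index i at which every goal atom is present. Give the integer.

2

F0 = init (11 atoms)
F1 = F0 ∪ {at(a,a), at(a,c), at(e,a), at(f,c), at(f,e), at(f,f), clear(a,c), clear(e,a), clear(e,e), clear(f,c)}  (21 atoms)
F2 = F1 ∪ {clear(a,a), clear(c,a), clear(c,f), clear(e,f), on(a), on(b), on(c), on(e), on(f)}  (30 atoms)
goal ⊆ F2  ⇒  h_max = 2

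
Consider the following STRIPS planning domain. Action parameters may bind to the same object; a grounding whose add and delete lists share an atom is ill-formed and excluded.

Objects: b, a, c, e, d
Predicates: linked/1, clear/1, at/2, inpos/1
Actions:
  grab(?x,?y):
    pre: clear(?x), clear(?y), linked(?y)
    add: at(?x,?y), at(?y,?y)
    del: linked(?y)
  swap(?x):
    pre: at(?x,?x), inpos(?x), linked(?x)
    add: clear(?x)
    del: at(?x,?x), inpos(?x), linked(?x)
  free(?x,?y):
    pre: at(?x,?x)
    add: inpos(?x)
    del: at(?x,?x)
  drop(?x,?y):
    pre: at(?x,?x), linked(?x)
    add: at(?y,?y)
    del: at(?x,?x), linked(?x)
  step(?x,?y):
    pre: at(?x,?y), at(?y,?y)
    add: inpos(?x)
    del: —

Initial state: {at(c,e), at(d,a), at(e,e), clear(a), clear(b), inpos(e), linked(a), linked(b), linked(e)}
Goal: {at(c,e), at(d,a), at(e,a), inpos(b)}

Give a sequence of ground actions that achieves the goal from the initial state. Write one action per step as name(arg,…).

1. grab(b,b)  →  {at(b,b), at(c,e), at(d,a), at(e,e), clear(a), clear(b), inpos(e), linked(a), linked(e)}
2. swap(e)  →  {at(b,b), at(c,e), at(d,a), clear(a), clear(b), clear(e), linked(a)}
3. grab(e,a)  →  {at(a,a), at(b,b), at(c,e), at(d,a), at(e,a), clear(a), clear(b), clear(e)}
4. free(b,b)  →  {at(a,a), at(c,e), at(d,a), at(e,a), clear(a), clear(b), clear(e), inpos(b)}

grab(b,b); swap(e); grab(e,a); free(b,b)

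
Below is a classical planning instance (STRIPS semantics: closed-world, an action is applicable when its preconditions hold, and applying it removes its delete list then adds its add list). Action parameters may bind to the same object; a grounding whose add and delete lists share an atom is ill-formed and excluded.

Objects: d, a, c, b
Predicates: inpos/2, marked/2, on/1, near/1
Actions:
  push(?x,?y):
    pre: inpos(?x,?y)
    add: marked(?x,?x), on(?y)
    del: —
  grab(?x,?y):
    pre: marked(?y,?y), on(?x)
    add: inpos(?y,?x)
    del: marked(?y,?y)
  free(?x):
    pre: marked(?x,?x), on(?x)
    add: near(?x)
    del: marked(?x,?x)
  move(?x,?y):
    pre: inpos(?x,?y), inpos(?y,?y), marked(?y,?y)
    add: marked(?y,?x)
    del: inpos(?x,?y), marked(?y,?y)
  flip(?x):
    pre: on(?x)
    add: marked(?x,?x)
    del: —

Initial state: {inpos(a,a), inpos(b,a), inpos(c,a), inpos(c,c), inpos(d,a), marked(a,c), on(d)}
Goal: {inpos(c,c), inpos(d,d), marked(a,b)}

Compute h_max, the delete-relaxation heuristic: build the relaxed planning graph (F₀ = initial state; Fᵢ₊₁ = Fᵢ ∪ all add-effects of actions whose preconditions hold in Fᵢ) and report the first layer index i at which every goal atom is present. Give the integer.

F0 = init (7 atoms)
F1 = F0 ∪ {marked(a,a), marked(b,b), marked(c,c), marked(d,d), on(a), on(c)}  (13 atoms)
F2 = F1 ∪ {inpos(a,c), inpos(a,d), inpos(b,c), inpos(b,d), inpos(c,d), inpos(d,c), inpos(d,d), marked(a,b), marked(a,d), near(a), near(c), near(d)}  (25 atoms)
goal ⊆ F2  ⇒  h_max = 2

2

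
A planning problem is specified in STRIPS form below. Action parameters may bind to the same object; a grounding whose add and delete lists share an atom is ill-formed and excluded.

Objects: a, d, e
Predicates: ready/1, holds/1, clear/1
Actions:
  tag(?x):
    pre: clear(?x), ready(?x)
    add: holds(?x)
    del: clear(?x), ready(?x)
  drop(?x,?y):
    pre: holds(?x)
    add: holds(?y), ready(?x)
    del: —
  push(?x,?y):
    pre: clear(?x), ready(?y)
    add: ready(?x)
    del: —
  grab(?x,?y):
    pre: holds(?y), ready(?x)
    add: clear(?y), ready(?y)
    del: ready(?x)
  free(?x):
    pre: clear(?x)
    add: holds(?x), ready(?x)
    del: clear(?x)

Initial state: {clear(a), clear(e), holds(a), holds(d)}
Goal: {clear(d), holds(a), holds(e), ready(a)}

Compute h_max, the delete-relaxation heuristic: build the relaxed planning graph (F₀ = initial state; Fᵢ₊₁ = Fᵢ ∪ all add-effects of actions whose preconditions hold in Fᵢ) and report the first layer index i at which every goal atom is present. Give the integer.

2

F0 = init (4 atoms)
F1 = F0 ∪ {holds(e), ready(a), ready(d), ready(e)}  (8 atoms)
F2 = F1 ∪ {clear(d)}  (9 atoms)
goal ⊆ F2  ⇒  h_max = 2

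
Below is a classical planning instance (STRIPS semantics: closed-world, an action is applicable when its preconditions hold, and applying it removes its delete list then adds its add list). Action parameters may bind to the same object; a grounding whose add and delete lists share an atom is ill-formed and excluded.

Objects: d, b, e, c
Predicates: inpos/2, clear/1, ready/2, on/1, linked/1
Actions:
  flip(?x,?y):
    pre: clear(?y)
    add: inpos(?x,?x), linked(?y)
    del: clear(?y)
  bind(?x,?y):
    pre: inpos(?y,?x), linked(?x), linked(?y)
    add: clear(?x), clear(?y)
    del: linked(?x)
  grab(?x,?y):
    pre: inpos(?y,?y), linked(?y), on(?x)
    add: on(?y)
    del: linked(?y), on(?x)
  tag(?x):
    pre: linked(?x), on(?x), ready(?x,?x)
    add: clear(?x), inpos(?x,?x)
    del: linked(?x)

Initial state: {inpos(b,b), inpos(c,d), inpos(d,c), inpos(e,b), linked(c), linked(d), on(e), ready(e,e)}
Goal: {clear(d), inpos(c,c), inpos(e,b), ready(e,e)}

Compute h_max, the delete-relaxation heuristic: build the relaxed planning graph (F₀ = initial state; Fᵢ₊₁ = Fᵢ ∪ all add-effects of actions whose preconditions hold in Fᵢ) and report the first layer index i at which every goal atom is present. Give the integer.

2

F0 = init (8 atoms)
F1 = F0 ∪ {clear(c), clear(d)}  (10 atoms)
F2 = F1 ∪ {inpos(c,c), inpos(d,d), inpos(e,e)}  (13 atoms)
goal ⊆ F2  ⇒  h_max = 2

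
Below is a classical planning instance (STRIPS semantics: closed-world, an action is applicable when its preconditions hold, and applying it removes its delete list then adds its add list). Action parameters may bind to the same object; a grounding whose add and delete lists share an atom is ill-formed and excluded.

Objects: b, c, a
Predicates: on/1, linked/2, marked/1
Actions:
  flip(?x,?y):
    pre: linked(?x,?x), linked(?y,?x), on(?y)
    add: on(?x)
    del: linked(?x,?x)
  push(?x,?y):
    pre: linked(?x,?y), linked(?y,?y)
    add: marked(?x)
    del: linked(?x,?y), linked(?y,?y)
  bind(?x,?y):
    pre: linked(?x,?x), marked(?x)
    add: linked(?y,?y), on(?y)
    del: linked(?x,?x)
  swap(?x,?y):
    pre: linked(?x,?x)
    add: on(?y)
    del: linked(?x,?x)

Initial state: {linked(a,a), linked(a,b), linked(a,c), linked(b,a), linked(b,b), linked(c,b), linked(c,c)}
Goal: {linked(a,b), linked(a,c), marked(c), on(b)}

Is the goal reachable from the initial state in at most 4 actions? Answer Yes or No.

1. push(c,b)  →  {linked(a,a), linked(a,b), linked(a,c), linked(b,a), linked(c,c), marked(c)}
2. bind(c,b)  →  {linked(a,a), linked(a,b), linked(a,c), linked(b,a), linked(b,b), marked(c), on(b)}
optimal plan length = 2; 2 ≤ 4

Yes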